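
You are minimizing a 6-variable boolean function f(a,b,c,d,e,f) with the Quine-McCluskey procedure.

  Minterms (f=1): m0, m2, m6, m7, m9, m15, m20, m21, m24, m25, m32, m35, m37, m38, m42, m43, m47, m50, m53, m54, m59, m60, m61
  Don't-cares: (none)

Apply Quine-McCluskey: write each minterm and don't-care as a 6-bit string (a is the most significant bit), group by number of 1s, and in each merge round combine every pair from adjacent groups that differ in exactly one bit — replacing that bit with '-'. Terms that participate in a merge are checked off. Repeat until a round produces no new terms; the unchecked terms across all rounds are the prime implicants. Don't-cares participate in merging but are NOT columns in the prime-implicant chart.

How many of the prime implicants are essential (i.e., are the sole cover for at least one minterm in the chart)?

[col 0] 000000*, 000010*, 000110*, 000111*, 001001*, 001111*, 010100*, 010101*, 011000*, 011001*, 100000*, 100011*, 100101*, 100110*, 101010*, 101011*, 101111*, 110010*, 110101*, 110110*, 111011*, 111100*, 111101*
[col 1] -00000, -00110, -01111, -10101, 0-1001, 00-111, 000-10, 0000-0, 00011-, 01010-, 01100-, 1-0101, 1-0110, 1-1011, 10-011, 101-11, 10101-, 11-101, 110-10, 11110-
Prime implicants: -00000, -00110, -01111, -10101, 0-1001, 00-111, 000-10, 0000-0, 00011-, 01010-, 01100-, 1-0101, 1-0110, 1-1011, 10-011, 101-11, 10101-, 11-101, 110-10, 11110-
PI chart (minterm → PIs covering it):
  0 | -00000,0000-0
  2 | 000-10,0000-0
  6 | -00110,000-10,00011-
  7 | 00-111,00011-
  9 | 0-1001  (sole → essential)
  15 | -01111,00-111
  20 | 01010-  (sole → essential)
  21 | -10101,01010-
  24 | 01100-  (sole → essential)
  25 | 0-1001,01100-
  32 | -00000  (sole → essential)
  35 | 10-011  (sole → essential)
  37 | 1-0101  (sole → essential)
  38 | -00110,1-0110
  42 | 10101-  (sole → essential)
  43 | 1-1011,10-011,101-11,10101-
  47 | -01111,101-11
  50 | 110-10  (sole → essential)
  53 | -10101,1-0101,11-101
  54 | 1-0110,110-10
  59 | 1-1011  (sole → essential)
  60 | 11110-  (sole → essential)
  61 | 11-101,11110-
Essential prime implicants: -00000, 0-1001, 01010-, 01100-, 1-0101, 1-1011, 10-011, 10101-, 110-10, 11110-

10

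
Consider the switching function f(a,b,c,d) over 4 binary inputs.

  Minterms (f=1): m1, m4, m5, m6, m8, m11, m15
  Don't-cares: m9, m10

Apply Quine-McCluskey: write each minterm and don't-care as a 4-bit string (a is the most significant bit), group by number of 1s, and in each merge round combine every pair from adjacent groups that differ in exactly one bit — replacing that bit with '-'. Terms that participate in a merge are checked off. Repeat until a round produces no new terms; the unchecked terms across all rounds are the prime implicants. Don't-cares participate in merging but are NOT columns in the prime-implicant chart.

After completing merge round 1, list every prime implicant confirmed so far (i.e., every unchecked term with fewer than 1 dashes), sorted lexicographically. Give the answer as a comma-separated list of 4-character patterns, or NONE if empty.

[col 0] 0001*, 0100*, 0101*, 0110*, 1000*, 1001*, 1010*, 1011*, 1111*
[col 1] -001, 0-01, 01-0, 010-, 1-11, 10-0*, 10-1*, 100-*, 101-*
[col 2] 10--
Prime implicants: -001, 0-01, 01-0, 010-, 1-11, 10--

NONE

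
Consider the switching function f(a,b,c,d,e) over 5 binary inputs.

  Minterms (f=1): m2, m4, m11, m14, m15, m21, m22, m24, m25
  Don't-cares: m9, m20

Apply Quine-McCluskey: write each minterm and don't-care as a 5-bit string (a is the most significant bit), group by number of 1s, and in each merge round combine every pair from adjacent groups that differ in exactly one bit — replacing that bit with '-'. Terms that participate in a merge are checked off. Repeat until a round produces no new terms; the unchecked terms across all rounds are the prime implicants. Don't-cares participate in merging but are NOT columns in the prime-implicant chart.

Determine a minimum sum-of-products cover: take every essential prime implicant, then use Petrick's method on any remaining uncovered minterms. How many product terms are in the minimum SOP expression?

7

size-2^0 implicants → 00010  00100(✓)  01001(✓)  01011(✓)  01110(✓)  01111(✓)  10100(✓)  10101(✓)  10110(✓)  11000(✓)  11001(✓)
size-2^1 implicants → -0100  -1001  01-11  010-1  0111-  101-0  1010-  1100-
Unchecked terms (primes): -0100, -1001, 00010, 01-11, 010-1, 0111-, 101-0, 1010-, 1100-
Minterm coverage:
  m2 ⊆ 00010 [E]
  m4 ⊆ -0100 [E]
  m11 ⊆ 01-11,010-1
  m14 ⊆ 0111- [E]
  m15 ⊆ 01-11,0111-
  m21 ⊆ 1010- [E]
  m22 ⊆ 101-0 [E]
  m24 ⊆ 1100- [E]
  m25 ⊆ -1001,1100-
E = {-0100, 00010, 0111-, 101-0, 1010-, 1100-}
Petrick residual → 01-11
Cover = b'cd'e' + a'b'c'de' + a'bde + a'bcd + ab'ce' + ab'cd' + abc'd'  |cover|=7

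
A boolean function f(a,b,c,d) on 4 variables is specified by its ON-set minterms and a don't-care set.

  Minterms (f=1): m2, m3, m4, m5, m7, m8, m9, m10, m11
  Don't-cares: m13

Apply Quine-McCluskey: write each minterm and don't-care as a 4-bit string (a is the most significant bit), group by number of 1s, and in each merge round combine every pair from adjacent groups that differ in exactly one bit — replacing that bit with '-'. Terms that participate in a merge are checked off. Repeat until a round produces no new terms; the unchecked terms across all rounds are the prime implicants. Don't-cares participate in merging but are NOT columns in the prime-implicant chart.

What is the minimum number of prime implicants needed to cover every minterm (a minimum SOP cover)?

[col 0] 0010*, 0011*, 0100*, 0101*, 0111*, 1000*, 1001*, 1010*, 1011*, 1101*
[col 1] -010*, -011*, -101, 0-11, 001-*, 01-1, 010-, 1-01, 10-0*, 10-1*, 100-*, 101-*
[col 2] -01-, 10--
Prime implicants: -01-, -101, 0-11, 01-1, 010-, 1-01, 10--
PI chart (minterm → PIs covering it):
  2 | -01-  (sole → essential)
  3 | -01-,0-11
  4 | 010-  (sole → essential)
  5 | -101,01-1,010-
  7 | 0-11,01-1
  8 | 10--  (sole → essential)
  9 | 1-01,10--
  10 | -01-,10--
  11 | -01-,10--
Essential prime implicants: -01-, 010-, 10--
Petrick residual → 0-11
Minimum SOP uses 4 PIs: b'c + a'cd + a'bc' + ab'

4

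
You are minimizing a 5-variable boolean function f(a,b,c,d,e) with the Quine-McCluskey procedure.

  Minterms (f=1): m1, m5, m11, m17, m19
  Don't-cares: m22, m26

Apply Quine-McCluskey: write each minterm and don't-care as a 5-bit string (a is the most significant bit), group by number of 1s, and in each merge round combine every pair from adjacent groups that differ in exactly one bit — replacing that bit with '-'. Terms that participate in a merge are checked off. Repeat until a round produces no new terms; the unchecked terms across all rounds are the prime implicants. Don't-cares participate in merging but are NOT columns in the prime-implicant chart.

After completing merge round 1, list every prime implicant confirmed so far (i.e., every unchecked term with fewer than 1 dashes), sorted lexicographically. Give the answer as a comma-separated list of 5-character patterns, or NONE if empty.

01011, 10110, 11010

[col 0] 00001*, 00101*, 01011, 10001*, 10011*, 10110, 11010
[col 1] -0001, 00-01, 100-1
Prime implicants: -0001, 00-01, 01011, 100-1, 10110, 11010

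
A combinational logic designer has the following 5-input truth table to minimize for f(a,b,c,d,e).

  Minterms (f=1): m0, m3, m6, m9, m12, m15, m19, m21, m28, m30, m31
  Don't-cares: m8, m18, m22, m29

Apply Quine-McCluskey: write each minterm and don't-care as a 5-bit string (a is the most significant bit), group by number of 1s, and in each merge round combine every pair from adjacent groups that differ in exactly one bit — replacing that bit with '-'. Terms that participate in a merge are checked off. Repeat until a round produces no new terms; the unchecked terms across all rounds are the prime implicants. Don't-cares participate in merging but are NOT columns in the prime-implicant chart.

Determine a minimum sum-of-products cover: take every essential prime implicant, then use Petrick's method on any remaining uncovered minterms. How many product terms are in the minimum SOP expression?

8

Round 0: 00000✓ 00011✓ 00110✓ 01000✓ 01001✓ 01100✓ 01111✓ 10010✓ 10011✓ 10101✓ 10110✓ 11100✓ 11101✓ 11110✓ 11111✓
Round 1: -0011 -0110 -1100 -1111 0-000 01-00 0100- 1-101 1-110 10-10 1001- 111-0✓ 111-1✓ 1110-✓ 1111-✓
Round 2: 111--
PIs = {-0011, -0110, -1100, -1111, 0-000, 01-00, 0100-, 1-101, 1-110, 10-10, 1001-, 111--}
Coverage chart:
  m0: 0-000 ←essential
  m3: -0011 ←essential
  m6: -0110 ←essential
  m9: 0100- ←essential
  m12: -1100,01-00
  m15: -1111 ←essential
  m19: -0011,1001-
  m21: 1-101 ←essential
  m28: -1100,111--
  m30: 1-110,111--
  m31: -1111,111--
Essential: -0011, -0110, -1111, 0-000, 0100-, 1-101
Petrick residual → -1100, 1-110
Min cover (8 terms): b'c'de + b'cde' + bcd'e' + bcde + a'c'd'e' + a'bc'd' + acd'e + acde'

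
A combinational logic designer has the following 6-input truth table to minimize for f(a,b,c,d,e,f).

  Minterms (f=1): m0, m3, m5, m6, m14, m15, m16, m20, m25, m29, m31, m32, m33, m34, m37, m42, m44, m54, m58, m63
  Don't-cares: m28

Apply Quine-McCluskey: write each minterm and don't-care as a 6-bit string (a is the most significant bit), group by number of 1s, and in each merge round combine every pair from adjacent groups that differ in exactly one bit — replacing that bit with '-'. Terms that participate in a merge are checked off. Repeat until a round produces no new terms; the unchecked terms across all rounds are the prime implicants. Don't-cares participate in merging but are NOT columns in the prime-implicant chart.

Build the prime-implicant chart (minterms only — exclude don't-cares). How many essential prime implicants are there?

[col 0] 000000*, 000011, 000101*, 000110*, 001110*, 001111*, 010000*, 010100*, 011001*, 011100*, 011101*, 011111*, 100000*, 100001*, 100010*, 100101*, 101010*, 101100, 110110, 111010*, 111111*
[col 1] -00000, -00101, -11111, 0-0000, 0-1111, 00-110, 00111-, 01-100, 010-00, 011-01, 0111-1, 01110-, 1-1010, 10-010, 100-01, 1000-0, 10000-
Prime implicants: -00000, -00101, -11111, 0-0000, 0-1111, 00-110, 000011, 00111-, 01-100, 010-00, 011-01, 0111-1, 01110-, 1-1010, 10-010, 100-01, 1000-0, 10000-, 101100, 110110
PI chart (minterm → PIs covering it):
  0 | -00000,0-0000
  3 | 000011  (sole → essential)
  5 | -00101  (sole → essential)
  6 | 00-110  (sole → essential)
  14 | 00-110,00111-
  15 | 0-1111,00111-
  16 | 0-0000,010-00
  20 | 01-100,010-00
  25 | 011-01  (sole → essential)
  29 | 011-01,0111-1,01110-
  31 | -11111,0-1111,0111-1
  32 | -00000,1000-0,10000-
  33 | 100-01,10000-
  34 | 10-010,1000-0
  37 | -00101,100-01
  42 | 1-1010,10-010
  44 | 101100  (sole → essential)
  54 | 110110  (sole → essential)
  58 | 1-1010  (sole → essential)
  63 | -11111  (sole → essential)
Essential prime implicants: -00101, -11111, 00-110, 000011, 011-01, 1-1010, 101100, 110110

8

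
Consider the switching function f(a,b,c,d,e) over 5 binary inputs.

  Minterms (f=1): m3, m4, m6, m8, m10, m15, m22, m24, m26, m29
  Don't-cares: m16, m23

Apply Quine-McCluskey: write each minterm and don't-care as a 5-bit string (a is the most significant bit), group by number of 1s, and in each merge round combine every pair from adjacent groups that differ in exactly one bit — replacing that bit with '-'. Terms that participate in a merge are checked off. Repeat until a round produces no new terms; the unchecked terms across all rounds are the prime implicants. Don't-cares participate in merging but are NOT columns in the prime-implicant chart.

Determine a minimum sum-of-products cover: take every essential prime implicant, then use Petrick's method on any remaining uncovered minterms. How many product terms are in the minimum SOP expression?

6

[col 0] 00011, 00100*, 00110*, 01000*, 01010*, 01111, 10000*, 10110*, 10111*, 11000*, 11010*, 11101
[col 1] -0110, -1000*, -1010*, 001-0, 010-0*, 1-000, 1011-, 110-0*
[col 2] -10-0
Prime implicants: -0110, -10-0, 00011, 001-0, 01111, 1-000, 1011-, 11101
PI chart (minterm → PIs covering it):
  3 | 00011  (sole → essential)
  4 | 001-0  (sole → essential)
  6 | -0110,001-0
  8 | -10-0  (sole → essential)
  10 | -10-0  (sole → essential)
  15 | 01111  (sole → essential)
  22 | -0110,1011-
  24 | -10-0,1-000
  26 | -10-0  (sole → essential)
  29 | 11101  (sole → essential)
Essential prime implicants: -10-0, 00011, 001-0, 01111, 11101
Petrick residual → -0110
Minimum SOP uses 6 PIs: b'cde' + bc'e' + a'b'c'de + a'b'ce' + a'bcde + abcd'e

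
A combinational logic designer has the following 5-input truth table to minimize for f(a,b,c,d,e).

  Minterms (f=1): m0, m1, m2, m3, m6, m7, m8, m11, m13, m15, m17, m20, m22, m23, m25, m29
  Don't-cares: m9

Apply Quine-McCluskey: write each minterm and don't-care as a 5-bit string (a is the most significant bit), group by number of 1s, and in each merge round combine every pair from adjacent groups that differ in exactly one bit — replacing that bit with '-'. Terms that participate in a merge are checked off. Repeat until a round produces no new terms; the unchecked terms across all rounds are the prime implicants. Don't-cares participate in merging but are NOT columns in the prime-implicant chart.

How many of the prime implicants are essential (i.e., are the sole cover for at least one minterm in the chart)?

Round 0: 00000✓ 00001✓ 00010✓ 00011✓ 00110✓ 00111✓ 01000✓ 01001✓ 01011✓ 01101✓ 01111✓ 10001✓ 10100✓ 10110✓ 10111✓ 11001✓ 11101✓
Round 1: -0001✓ -0110✓ -0111✓ -1001✓ -1101✓ 0-000✓ 0-001✓ 0-011✓ 0-111✓ 00-10✓ 00-11✓ 000-0✓ 000-1✓ 0000-✓ 0001-✓ 0011-✓ 01-01✓ 01-11✓ 010-1✓ 0100-✓ 011-1✓ 1-001✓ 101-0 1011-✓ 11-01✓
Round 2: --001 -011- -1-01 0--11 0-0-1 0-00- 00-1- 000-- 01--1
PIs = {--001, -011-, -1-01, 0--11, 0-0-1, 0-00-, 00-1-, 000--, 01--1, 101-0}
Coverage chart:
  m0: 0-00-,000--
  m1: --001,0-0-1,0-00-,000--
  m2: 00-1-,000--
  m3: 0--11,0-0-1,00-1-,000--
  m6: -011-,00-1-
  m7: -011-,0--11,00-1-
  m8: 0-00- ←essential
  m11: 0--11,0-0-1,01--1
  m13: -1-01,01--1
  m15: 0--11,01--1
  m17: --001 ←essential
  m20: 101-0 ←essential
  m22: -011-,101-0
  m23: -011- ←essential
  m25: --001,-1-01
  m29: -1-01 ←essential
Essential: --001, -011-, -1-01, 0-00-, 101-0

5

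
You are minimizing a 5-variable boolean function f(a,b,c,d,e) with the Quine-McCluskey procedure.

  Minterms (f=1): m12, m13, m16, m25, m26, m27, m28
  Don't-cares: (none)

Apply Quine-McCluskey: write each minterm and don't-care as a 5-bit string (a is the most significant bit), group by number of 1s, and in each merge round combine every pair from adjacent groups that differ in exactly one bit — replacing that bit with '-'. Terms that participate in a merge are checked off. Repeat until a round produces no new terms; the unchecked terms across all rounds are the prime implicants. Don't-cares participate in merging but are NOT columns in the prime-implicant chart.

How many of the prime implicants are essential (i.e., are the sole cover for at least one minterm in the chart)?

Round 0: 01100✓ 01101✓ 10000 11001✓ 11010✓ 11011✓ 11100✓
Round 1: -1100 0110- 110-1 1101-
PIs = {-1100, 0110-, 10000, 110-1, 1101-}
Coverage chart:
  m12: -1100,0110-
  m13: 0110- ←essential
  m16: 10000 ←essential
  m25: 110-1 ←essential
  m26: 1101- ←essential
  m27: 110-1,1101-
  m28: -1100 ←essential
Essential: -1100, 0110-, 10000, 110-1, 1101-

5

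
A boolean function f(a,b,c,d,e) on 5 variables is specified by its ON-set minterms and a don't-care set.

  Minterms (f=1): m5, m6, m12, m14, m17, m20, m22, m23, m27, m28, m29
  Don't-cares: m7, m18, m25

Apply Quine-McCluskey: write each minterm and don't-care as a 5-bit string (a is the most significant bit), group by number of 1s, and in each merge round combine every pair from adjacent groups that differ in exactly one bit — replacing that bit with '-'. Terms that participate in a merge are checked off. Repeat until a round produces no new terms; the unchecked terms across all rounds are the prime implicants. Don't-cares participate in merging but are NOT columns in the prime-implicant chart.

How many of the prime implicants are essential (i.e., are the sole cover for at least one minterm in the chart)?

[col 0] 00101*, 00110*, 00111*, 01100*, 01110*, 10001*, 10010*, 10100*, 10110*, 10111*, 11001*, 11011*, 11100*, 11101*
[col 1] -0110*, -0111*, -1100, 0-110, 001-1, 0011-*, 011-0, 1-001, 1-100, 10-10, 101-0, 1011-*, 11-01, 110-1, 1110-
[col 2] -011-
Prime implicants: -011-, -1100, 0-110, 001-1, 011-0, 1-001, 1-100, 10-10, 101-0, 11-01, 110-1, 1110-
PI chart (minterm → PIs covering it):
  5 | 001-1  (sole → essential)
  6 | -011-,0-110
  12 | -1100,011-0
  14 | 0-110,011-0
  17 | 1-001  (sole → essential)
  20 | 1-100,101-0
  22 | -011-,10-10,101-0
  23 | -011-  (sole → essential)
  27 | 110-1  (sole → essential)
  28 | -1100,1-100,1110-
  29 | 11-01,1110-
Essential prime implicants: -011-, 001-1, 1-001, 110-1

4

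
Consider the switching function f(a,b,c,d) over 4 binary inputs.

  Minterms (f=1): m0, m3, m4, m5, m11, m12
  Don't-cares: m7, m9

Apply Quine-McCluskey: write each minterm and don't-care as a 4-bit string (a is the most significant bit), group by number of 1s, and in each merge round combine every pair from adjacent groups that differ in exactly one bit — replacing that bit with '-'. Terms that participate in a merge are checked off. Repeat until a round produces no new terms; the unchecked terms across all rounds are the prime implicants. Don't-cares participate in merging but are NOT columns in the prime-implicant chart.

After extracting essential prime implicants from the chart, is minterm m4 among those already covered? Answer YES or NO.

size-2^0 implicants → 0000(✓)  0011(✓)  0100(✓)  0101(✓)  0111(✓)  1001(✓)  1011(✓)  1100(✓)
size-2^1 implicants → -011  -100  0-00  0-11  01-1  010-  10-1
Unchecked terms (primes): -011, -100, 0-00, 0-11, 01-1, 010-, 10-1
Minterm coverage:
  m0 ⊆ 0-00 [E]
  m3 ⊆ -011,0-11
  m4 ⊆ -100,0-00,010-
  m5 ⊆ 01-1,010-
  m11 ⊆ -011,10-1
  m12 ⊆ -100 [E]
E = {-100, 0-00}

YES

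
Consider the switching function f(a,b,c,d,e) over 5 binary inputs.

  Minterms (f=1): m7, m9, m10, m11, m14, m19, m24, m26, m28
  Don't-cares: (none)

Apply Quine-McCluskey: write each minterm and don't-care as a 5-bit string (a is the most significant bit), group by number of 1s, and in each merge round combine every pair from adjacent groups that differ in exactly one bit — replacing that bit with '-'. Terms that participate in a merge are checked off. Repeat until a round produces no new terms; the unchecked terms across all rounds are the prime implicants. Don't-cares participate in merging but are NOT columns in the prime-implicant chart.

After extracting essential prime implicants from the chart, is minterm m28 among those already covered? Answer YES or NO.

size-2^0 implicants → 00111  01001(✓)  01010(✓)  01011(✓)  01110(✓)  10011  11000(✓)  11010(✓)  11100(✓)
size-2^1 implicants → -1010  01-10  010-1  0101-  11-00  110-0
Unchecked terms (primes): -1010, 00111, 01-10, 010-1, 0101-, 10011, 11-00, 110-0
Minterm coverage:
  m7 ⊆ 00111 [E]
  m9 ⊆ 010-1 [E]
  m10 ⊆ -1010,01-10,0101-
  m11 ⊆ 010-1,0101-
  m14 ⊆ 01-10 [E]
  m19 ⊆ 10011 [E]
  m24 ⊆ 11-00,110-0
  m26 ⊆ -1010,110-0
  m28 ⊆ 11-00 [E]
E = {00111, 01-10, 010-1, 10011, 11-00}

YES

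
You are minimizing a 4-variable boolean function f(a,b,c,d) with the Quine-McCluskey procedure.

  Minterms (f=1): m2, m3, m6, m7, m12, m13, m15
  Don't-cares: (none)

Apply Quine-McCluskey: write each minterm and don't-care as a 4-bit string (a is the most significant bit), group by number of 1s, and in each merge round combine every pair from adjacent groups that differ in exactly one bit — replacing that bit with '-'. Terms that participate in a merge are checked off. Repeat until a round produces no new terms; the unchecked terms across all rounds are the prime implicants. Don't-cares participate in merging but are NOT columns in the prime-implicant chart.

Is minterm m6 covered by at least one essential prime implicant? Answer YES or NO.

YES

Round 0: 0010✓ 0011✓ 0110✓ 0111✓ 1100✓ 1101✓ 1111✓
Round 1: -111 0-10✓ 0-11✓ 001-✓ 011-✓ 11-1 110-
Round 2: 0-1-
PIs = {-111, 0-1-, 11-1, 110-}
Coverage chart:
  m2: 0-1- ←essential
  m3: 0-1- ←essential
  m6: 0-1- ←essential
  m7: -111,0-1-
  m12: 110- ←essential
  m13: 11-1,110-
  m15: -111,11-1
Essential: 0-1-, 110-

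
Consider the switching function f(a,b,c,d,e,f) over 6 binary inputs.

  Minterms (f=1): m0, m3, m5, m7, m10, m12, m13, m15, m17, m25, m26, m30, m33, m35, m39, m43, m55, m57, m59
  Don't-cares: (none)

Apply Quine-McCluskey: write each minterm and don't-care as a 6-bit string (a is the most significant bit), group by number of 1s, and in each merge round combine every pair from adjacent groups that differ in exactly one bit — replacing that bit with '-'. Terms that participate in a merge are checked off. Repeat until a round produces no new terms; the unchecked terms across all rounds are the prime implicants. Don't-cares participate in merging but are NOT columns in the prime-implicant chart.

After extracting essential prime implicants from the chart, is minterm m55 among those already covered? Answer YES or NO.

YES

size-2^0 implicants → 000000  000011(✓)  000101(✓)  000111(✓)  001010(✓)  001100(✓)  001101(✓)  001111(✓)  010001(✓)  011001(✓)  011010(✓)  011110(✓)  100001(✓)  100011(✓)  100111(✓)  101011(✓)  110111(✓)  111001(✓)  111011(✓)
size-2^1 implicants → -00011(✓)  -00111(✓)  -11001  0-1010  00-101(✓)  00-111(✓)  000-11(✓)  0001-1(✓)  0011-1(✓)  00110-  01-001  011-10  1-0111  1-1011  10-011  100-11(✓)  1000-1  1110-1
size-2^2 implicants → -00-11  00-1-1
Unchecked terms (primes): -00-11, -11001, 0-1010, 00-1-1, 000000, 00110-, 01-001, 011-10, 1-0111, 1-1011, 10-011, 1000-1, 1110-1
Minterm coverage:
  m0 ⊆ 000000 [E]
  m3 ⊆ -00-11 [E]
  m5 ⊆ 00-1-1 [E]
  m7 ⊆ -00-11,00-1-1
  m10 ⊆ 0-1010 [E]
  m12 ⊆ 00110- [E]
  m13 ⊆ 00-1-1,00110-
  m15 ⊆ 00-1-1 [E]
  m17 ⊆ 01-001 [E]
  m25 ⊆ -11001,01-001
  m26 ⊆ 0-1010,011-10
  m30 ⊆ 011-10 [E]
  m33 ⊆ 1000-1 [E]
  m35 ⊆ -00-11,10-011,1000-1
  m39 ⊆ -00-11,1-0111
  m43 ⊆ 1-1011,10-011
  m55 ⊆ 1-0111 [E]
  m57 ⊆ -11001,1110-1
  m59 ⊆ 1-1011,1110-1
E = {-00-11, 0-1010, 00-1-1, 000000, 00110-, 01-001, 011-10, 1-0111, 1000-1}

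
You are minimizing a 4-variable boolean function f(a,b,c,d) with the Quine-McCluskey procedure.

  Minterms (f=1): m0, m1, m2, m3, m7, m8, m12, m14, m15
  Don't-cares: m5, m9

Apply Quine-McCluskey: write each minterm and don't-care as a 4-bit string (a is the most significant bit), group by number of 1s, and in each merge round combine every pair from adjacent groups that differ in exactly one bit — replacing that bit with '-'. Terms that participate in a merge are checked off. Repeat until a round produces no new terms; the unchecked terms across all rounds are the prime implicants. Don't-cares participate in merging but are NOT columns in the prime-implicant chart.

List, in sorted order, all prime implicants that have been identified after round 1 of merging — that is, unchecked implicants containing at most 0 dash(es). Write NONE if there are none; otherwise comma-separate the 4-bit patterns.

NONE

[col 0] 0000*, 0001*, 0010*, 0011*, 0101*, 0111*, 1000*, 1001*, 1100*, 1110*, 1111*
[col 1] -000*, -001*, -111, 0-01*, 0-11*, 00-0*, 00-1*, 000-*, 001-*, 01-1*, 1-00, 100-*, 11-0, 111-
[col 2] -00-, 0--1, 00--
Prime implicants: -00-, -111, 0--1, 00--, 1-00, 11-0, 111-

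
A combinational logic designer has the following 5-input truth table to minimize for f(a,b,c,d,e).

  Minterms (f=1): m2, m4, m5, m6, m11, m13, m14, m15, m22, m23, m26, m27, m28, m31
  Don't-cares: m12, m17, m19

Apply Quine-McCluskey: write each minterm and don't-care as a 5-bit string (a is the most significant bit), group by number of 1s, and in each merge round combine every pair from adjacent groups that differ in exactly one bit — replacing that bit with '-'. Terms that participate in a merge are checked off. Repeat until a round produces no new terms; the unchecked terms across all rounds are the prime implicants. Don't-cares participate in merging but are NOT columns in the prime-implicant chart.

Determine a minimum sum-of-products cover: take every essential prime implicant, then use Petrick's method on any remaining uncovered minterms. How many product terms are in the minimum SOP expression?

7

size-2^0 implicants → 00010(✓)  00100(✓)  00101(✓)  00110(✓)  01011(✓)  01100(✓)  01101(✓)  01110(✓)  01111(✓)  10001(✓)  10011(✓)  10110(✓)  10111(✓)  11010(✓)  11011(✓)  11100(✓)  11111(✓)
size-2^1 implicants → -0110  -1011(✓)  -1100  -1111(✓)  0-100(✓)  0-101(✓)  0-110(✓)  00-10  001-0(✓)  0010-(✓)  01-11(✓)  011-0(✓)  011-1(✓)  0110-(✓)  0111-(✓)  1-011(✓)  1-111(✓)  10-11(✓)  100-1  1011-  11-11(✓)  1101-
size-2^2 implicants → -1-11  0-1-0  0-10-  011--  1--11
Unchecked terms (primes): -0110, -1-11, -1100, 0-1-0, 0-10-, 00-10, 011--, 1--11, 100-1, 1011-, 1101-
Minterm coverage:
  m2 ⊆ 00-10 [E]
  m4 ⊆ 0-1-0,0-10-
  m5 ⊆ 0-10- [E]
  m6 ⊆ -0110,0-1-0,00-10
  m11 ⊆ -1-11 [E]
  m13 ⊆ 0-10-,011--
  m14 ⊆ 0-1-0,011--
  m15 ⊆ -1-11,011--
  m22 ⊆ -0110,1011-
  m23 ⊆ 1--11,1011-
  m26 ⊆ 1101- [E]
  m27 ⊆ -1-11,1--11,1101-
  m28 ⊆ -1100 [E]
  m31 ⊆ -1-11,1--11
E = {-1-11, -1100, 0-10-, 00-10, 1101-}
Petrick residual → 0-1-0, 1011-
Cover = bde + bcd'e' + a'ce' + a'cd' + a'b'de' + ab'cd + abc'd  |cover|=7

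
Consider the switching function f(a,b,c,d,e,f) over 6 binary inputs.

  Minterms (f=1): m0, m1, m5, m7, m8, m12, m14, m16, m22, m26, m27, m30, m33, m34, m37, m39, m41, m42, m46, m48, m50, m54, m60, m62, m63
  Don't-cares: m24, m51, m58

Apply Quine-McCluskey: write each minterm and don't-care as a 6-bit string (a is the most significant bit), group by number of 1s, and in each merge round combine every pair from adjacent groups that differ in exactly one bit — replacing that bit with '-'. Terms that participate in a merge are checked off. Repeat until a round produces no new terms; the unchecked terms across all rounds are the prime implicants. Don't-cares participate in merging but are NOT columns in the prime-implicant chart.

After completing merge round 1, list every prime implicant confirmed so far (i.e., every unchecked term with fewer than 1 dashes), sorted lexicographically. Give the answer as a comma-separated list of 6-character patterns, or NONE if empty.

[col 0] 000000*, 000001*, 000101*, 000111*, 001000*, 001100*, 001110*, 010000*, 010110*, 011000*, 011010*, 011011*, 011110*, 100001*, 100010*, 100101*, 100111*, 101001*, 101010*, 101110*, 110000*, 110010*, 110011*, 110110*, 111010*, 111100*, 111110*, 111111*
[col 1] -00001*, -00101*, -00111*, -01110*, -10000, -10110*, -11010*, -11110*, 0-0000*, 0-1000*, 0-1110*, 00-000*, 000-01*, 00000-, 0001-1*, 001-00, 0011-0, 01-000*, 01-110*, 011-10*, 0110-0, 01101-, 1-0010*, 1-1010*, 1-1110*, 10-001, 10-010*, 100-01*, 1001-1*, 101-10*, 11-010*, 11-110*, 110-10*, 1100-0, 11001-, 111-10*, 1111-0, 11111-
[col 2] --1110, -00-01, -001-1, -1-110, -11-10, 0--000, 1--010, 1-1-10, 11--10
Prime implicants: --1110, -00-01, -001-1, -1-110, -10000, -11-10, 0--000, 00000-, 001-00, 0011-0, 0110-0, 01101-, 1--010, 1-1-10, 10-001, 11--10, 1100-0, 11001-, 1111-0, 11111-

NONE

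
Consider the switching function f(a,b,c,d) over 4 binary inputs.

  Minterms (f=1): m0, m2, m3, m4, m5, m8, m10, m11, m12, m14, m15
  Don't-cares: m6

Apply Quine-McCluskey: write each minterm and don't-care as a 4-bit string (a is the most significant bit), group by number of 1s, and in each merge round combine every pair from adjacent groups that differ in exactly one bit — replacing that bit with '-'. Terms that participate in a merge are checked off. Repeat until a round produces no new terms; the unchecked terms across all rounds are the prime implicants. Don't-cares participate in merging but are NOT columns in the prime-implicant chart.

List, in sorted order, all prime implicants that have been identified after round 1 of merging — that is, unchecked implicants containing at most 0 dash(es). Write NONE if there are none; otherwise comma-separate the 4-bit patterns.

Round 0: 0000✓ 0010✓ 0011✓ 0100✓ 0101✓ 0110✓ 1000✓ 1010✓ 1011✓ 1100✓ 1110✓ 1111✓
Round 1: -000✓ -010✓ -011✓ -100✓ -110✓ 0-00✓ 0-10✓ 00-0✓ 001-✓ 01-0✓ 010- 1-00✓ 1-10✓ 1-11✓ 10-0✓ 101-✓ 11-0✓ 111-✓
Round 2: --00✓ --10✓ -0-0✓ -01- -1-0✓ 0--0✓ 1--0✓ 1-1-
Round 3: ---0
PIs = {---0, -01-, 010-, 1-1-}

NONE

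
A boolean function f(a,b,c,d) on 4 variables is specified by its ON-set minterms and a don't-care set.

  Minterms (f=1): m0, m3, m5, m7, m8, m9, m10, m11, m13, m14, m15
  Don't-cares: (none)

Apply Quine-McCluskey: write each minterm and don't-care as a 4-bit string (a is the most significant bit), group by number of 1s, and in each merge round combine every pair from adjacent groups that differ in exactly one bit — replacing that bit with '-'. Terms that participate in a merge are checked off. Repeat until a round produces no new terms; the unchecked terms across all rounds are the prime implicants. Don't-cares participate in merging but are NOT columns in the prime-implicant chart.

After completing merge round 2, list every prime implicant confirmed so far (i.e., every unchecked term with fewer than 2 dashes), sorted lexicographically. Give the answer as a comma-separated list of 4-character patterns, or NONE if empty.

[col 0] 0000*, 0011*, 0101*, 0111*, 1000*, 1001*, 1010*, 1011*, 1101*, 1110*, 1111*
[col 1] -000, -011*, -101*, -111*, 0-11*, 01-1*, 1-01*, 1-10*, 1-11*, 10-0*, 10-1*, 100-*, 101-*, 11-1*, 111-*
[col 2] --11, -1-1, 1--1, 1-1-, 10--
Prime implicants: --11, -000, -1-1, 1--1, 1-1-, 10--

-000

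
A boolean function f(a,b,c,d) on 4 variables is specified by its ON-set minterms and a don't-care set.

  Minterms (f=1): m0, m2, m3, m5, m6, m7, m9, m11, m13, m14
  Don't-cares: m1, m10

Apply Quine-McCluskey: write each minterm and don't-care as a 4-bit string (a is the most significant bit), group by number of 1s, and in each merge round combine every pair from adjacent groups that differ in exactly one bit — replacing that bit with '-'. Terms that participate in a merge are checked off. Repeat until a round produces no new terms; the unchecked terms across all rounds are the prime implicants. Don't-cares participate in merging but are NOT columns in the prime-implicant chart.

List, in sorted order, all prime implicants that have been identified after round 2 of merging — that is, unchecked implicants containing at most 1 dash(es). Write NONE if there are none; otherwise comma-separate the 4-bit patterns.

NONE

Round 0: 0000✓ 0001✓ 0010✓ 0011✓ 0101✓ 0110✓ 0111✓ 1001✓ 1010✓ 1011✓ 1101✓ 1110✓
Round 1: -001✓ -010✓ -011✓ -101✓ -110✓ 0-01✓ 0-10✓ 0-11✓ 00-0✓ 00-1✓ 000-✓ 001-✓ 01-1✓ 011-✓ 1-01✓ 1-10✓ 10-1✓ 101-✓
Round 2: --01 --10 -0-1 -01- 0--1 0-1- 00--
PIs = {--01, --10, -0-1, -01-, 0--1, 0-1-, 00--}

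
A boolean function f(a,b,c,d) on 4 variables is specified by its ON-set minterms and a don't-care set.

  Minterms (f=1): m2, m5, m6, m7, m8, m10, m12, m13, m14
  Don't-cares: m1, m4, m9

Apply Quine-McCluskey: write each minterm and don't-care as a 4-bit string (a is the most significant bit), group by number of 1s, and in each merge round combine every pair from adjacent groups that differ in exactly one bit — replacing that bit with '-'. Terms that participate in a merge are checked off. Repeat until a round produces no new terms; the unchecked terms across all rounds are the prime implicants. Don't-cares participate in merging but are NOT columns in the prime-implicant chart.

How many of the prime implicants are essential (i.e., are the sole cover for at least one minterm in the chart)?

[col 0] 0001*, 0010*, 0100*, 0101*, 0110*, 0111*, 1000*, 1001*, 1010*, 1100*, 1101*, 1110*
[col 1] -001*, -010*, -100*, -101*, -110*, 0-01*, 0-10*, 01-0*, 01-1*, 010-*, 011-*, 1-00*, 1-01*, 1-10*, 10-0*, 100-*, 11-0*, 110-*
[col 2] --01, --10, -1-0, -10-, 01--, 1--0, 1-0-
Prime implicants: --01, --10, -1-0, -10-, 01--, 1--0, 1-0-
PI chart (minterm → PIs covering it):
  2 | --10  (sole → essential)
  5 | --01,-10-,01--
  6 | --10,-1-0,01--
  7 | 01--  (sole → essential)
  8 | 1--0,1-0-
  10 | --10,1--0
  12 | -1-0,-10-,1--0,1-0-
  13 | --01,-10-,1-0-
  14 | --10,-1-0,1--0
Essential prime implicants: --10, 01--

2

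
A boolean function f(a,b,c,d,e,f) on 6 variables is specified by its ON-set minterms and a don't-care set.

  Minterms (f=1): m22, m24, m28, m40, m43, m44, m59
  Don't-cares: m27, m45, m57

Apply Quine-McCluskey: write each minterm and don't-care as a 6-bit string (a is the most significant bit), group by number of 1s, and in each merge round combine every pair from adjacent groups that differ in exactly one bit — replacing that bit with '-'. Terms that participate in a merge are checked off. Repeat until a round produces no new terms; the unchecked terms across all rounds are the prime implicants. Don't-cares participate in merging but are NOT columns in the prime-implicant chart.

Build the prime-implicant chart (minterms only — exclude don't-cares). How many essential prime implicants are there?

[col 0] 010110, 011000*, 011011*, 011100*, 101000*, 101011*, 101100*, 101101*, 111001*, 111011*
[col 1] -11011, 011-00, 1-1011, 101-00, 10110-, 1110-1
Prime implicants: -11011, 010110, 011-00, 1-1011, 101-00, 10110-, 1110-1
PI chart (minterm → PIs covering it):
  22 | 010110  (sole → essential)
  24 | 011-00  (sole → essential)
  28 | 011-00  (sole → essential)
  40 | 101-00  (sole → essential)
  43 | 1-1011  (sole → essential)
  44 | 101-00,10110-
  59 | -11011,1-1011,1110-1
Essential prime implicants: 010110, 011-00, 1-1011, 101-00

4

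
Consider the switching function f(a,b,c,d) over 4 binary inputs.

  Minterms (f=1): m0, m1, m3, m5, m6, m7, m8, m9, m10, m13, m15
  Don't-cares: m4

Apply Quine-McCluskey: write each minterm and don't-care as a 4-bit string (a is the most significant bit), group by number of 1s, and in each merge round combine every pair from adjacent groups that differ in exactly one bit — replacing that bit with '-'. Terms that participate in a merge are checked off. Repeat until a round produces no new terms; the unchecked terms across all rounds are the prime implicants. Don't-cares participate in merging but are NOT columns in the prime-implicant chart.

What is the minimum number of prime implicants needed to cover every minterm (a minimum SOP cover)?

[col 0] 0000*, 0001*, 0011*, 0100*, 0101*, 0110*, 0111*, 1000*, 1001*, 1010*, 1101*, 1111*
[col 1] -000*, -001*, -101*, -111*, 0-00*, 0-01*, 0-11*, 00-1*, 000-*, 01-0*, 01-1*, 010-*, 011-*, 1-01*, 10-0, 100-*, 11-1*
[col 2] --01, -00-, -1-1, 0--1, 0-0-, 01--
Prime implicants: --01, -00-, -1-1, 0--1, 0-0-, 01--, 10-0
PI chart (minterm → PIs covering it):
  0 | -00-,0-0-
  1 | --01,-00-,0--1,0-0-
  3 | 0--1  (sole → essential)
  5 | --01,-1-1,0--1,0-0-,01--
  6 | 01--  (sole → essential)
  7 | -1-1,0--1,01--
  8 | -00-,10-0
  9 | --01,-00-
  10 | 10-0  (sole → essential)
  13 | --01,-1-1
  15 | -1-1  (sole → essential)
Essential prime implicants: -1-1, 0--1, 01--, 10-0
Petrick residual → -00-
Minimum SOP uses 5 PIs: b'c' + bd + a'd + a'b + ab'd'

5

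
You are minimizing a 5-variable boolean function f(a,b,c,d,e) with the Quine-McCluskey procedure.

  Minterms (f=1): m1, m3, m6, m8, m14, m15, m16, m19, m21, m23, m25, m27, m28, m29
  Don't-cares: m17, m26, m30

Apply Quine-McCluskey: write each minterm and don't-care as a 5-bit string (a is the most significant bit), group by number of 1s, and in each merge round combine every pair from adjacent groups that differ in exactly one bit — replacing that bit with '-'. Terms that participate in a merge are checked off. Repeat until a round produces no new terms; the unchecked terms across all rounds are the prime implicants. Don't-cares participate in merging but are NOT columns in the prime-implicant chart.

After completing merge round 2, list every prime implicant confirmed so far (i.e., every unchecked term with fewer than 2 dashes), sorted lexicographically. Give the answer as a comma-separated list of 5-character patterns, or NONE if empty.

Round 0: 00001✓ 00011✓ 00110✓ 01000 01110✓ 01111✓ 10000✓ 10001✓ 10011✓ 10101✓ 10111✓ 11001✓ 11010✓ 11011✓ 11100✓ 11101✓ 11110✓
Round 1: -0001✓ -0011✓ -1110 0-110 000-1✓ 0111- 1-001✓ 1-011✓ 1-101✓ 10-01✓ 10-11✓ 100-1✓ 1000- 101-1✓ 11-01✓ 11-10 110-1✓ 1101- 111-0 1110-
Round 2: -00-1 1--01 1-0-1 10--1
PIs = {-00-1, -1110, 0-110, 01000, 0111-, 1--01, 1-0-1, 10--1, 1000-, 11-10, 1101-, 111-0, 1110-}

-1110, 0-110, 01000, 0111-, 1000-, 11-10, 1101-, 111-0, 1110-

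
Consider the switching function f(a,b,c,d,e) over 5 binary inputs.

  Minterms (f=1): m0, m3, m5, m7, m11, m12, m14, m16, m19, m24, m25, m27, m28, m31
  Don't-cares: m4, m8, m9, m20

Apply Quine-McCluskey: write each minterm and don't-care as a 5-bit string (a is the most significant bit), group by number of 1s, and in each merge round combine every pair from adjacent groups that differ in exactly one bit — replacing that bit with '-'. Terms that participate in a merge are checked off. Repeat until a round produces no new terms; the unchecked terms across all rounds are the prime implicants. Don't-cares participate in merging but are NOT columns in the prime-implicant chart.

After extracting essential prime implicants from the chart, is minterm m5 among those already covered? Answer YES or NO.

[col 0] 00000*, 00011*, 00100*, 00101*, 00111*, 01000*, 01001*, 01011*, 01100*, 01110*, 10000*, 10011*, 10100*, 11000*, 11001*, 11011*, 11100*, 11111*
[col 1] -0000*, -0011*, -0100*, -1000*, -1001*, -1011*, -1100*, 0-000*, 0-011*, 0-100*, 00-00*, 00-11, 001-1, 0010-, 01-00*, 010-1*, 0100-*, 011-0, 1-000*, 1-011*, 1-100*, 10-00*, 11-00*, 11-11, 110-1*, 1100-*
[col 2] --000*, --011, --100*, -0-00*, -1-00*, -10-1, -100-, 0--00*, 1--00*
[col 3] ---00
Prime implicants: ---00, --011, -10-1, -100-, 00-11, 001-1, 0010-, 011-0, 11-11
PI chart (minterm → PIs covering it):
  0 | ---00  (sole → essential)
  3 | --011,00-11
  5 | 001-1,0010-
  7 | 00-11,001-1
  11 | --011,-10-1
  12 | ---00,011-0
  14 | 011-0  (sole → essential)
  16 | ---00  (sole → essential)
  19 | --011  (sole → essential)
  24 | ---00,-100-
  25 | -10-1,-100-
  27 | --011,-10-1,11-11
  28 | ---00  (sole → essential)
  31 | 11-11  (sole → essential)
Essential prime implicants: ---00, --011, 011-0, 11-11

NO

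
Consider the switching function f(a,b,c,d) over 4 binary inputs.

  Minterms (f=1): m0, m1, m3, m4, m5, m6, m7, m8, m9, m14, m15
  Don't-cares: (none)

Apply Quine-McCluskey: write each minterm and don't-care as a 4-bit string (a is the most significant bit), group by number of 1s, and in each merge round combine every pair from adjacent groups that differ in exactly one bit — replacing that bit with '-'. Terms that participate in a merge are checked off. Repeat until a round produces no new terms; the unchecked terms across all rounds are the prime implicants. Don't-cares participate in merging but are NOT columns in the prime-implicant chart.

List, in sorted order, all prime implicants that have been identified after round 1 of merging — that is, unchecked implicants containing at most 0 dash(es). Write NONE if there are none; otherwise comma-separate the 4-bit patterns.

Round 0: 0000✓ 0001✓ 0011✓ 0100✓ 0101✓ 0110✓ 0111✓ 1000✓ 1001✓ 1110✓ 1111✓
Round 1: -000✓ -001✓ -110✓ -111✓ 0-00✓ 0-01✓ 0-11✓ 00-1✓ 000-✓ 01-0✓ 01-1✓ 010-✓ 011-✓ 100-✓ 111-✓
Round 2: -00- -11- 0--1 0-0- 01--
PIs = {-00-, -11-, 0--1, 0-0-, 01--}

NONE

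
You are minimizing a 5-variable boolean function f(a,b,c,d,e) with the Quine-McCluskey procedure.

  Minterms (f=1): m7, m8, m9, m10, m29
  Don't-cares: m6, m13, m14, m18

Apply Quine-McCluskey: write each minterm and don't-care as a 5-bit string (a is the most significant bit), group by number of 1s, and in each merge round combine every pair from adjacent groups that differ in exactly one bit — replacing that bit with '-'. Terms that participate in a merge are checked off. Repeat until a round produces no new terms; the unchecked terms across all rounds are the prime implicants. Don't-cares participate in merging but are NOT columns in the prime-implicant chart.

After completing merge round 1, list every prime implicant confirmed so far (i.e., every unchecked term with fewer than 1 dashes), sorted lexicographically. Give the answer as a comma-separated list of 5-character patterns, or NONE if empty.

10010

[col 0] 00110*, 00111*, 01000*, 01001*, 01010*, 01101*, 01110*, 10010, 11101*
[col 1] -1101, 0-110, 0011-, 01-01, 01-10, 010-0, 0100-
Prime implicants: -1101, 0-110, 0011-, 01-01, 01-10, 010-0, 0100-, 10010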